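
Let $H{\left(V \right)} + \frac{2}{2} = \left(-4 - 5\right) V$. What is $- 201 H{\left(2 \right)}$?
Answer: $3819$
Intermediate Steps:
$H{\left(V \right)} = -1 - 9 V$ ($H{\left(V \right)} = -1 + \left(-4 - 5\right) V = -1 - 9 V$)
$- 201 H{\left(2 \right)} = - 201 \left(-1 - 18\right) = \left(-201\right) \left(-19\right) = 3819$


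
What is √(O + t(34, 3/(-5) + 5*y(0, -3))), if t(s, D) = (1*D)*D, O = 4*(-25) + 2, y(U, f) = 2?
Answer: I*√241/5 ≈ 3.1048*I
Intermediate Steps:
O = -98 (O = -100 + 2 = -98)
t(s, D) = D² (t(s, D) = D*D = D²)
√(O + t(34, 3/(-5) + 5*y(0, -3))) = √(-98 + (3/(-5) + 5*2)²) = √(-98 + (3*(-⅕) + 10)²) = √(-98 + (-⅗ + 10)²) = √(-98 + (47/5)²) = √(-98 + 2209/25) = √(-241/25) = I*√241/5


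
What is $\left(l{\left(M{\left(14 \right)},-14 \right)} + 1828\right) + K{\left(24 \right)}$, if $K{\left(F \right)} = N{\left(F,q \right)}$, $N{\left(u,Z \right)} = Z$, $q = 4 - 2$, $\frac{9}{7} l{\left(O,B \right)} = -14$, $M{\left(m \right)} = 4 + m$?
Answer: $\frac{16372}{9} \approx 1819.1$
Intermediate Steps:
$l{\left(O,B \right)} = - \frac{98}{9}$ ($l{\left(O,B \right)} = \frac{7}{9} \left(-14\right) = - \frac{98}{9}$)
$q = 2$ ($q = 4 - 2 = 2$)
$K{\left(F \right)} = 2$
$\left(l{\left(M{\left(14 \right)},-14 \right)} + 1828\right) + K{\left(24 \right)} = \left(- \frac{98}{9} + 1828\right) + 2 = \frac{16354}{9} + 2 = \frac{16372}{9}$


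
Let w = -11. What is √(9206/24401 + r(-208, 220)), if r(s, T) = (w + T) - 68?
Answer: 7*√1717903603/24401 ≈ 11.890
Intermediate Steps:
r(s, T) = -79 + T (r(s, T) = (-11 + T) - 68 = -79 + T)
√(9206/24401 + r(-208, 220)) = √(9206/24401 + (-79 + 220)) = √(9206*(1/24401) + 141) = √(9206/24401 + 141) = √(3449747/24401) = 7*√1717903603/24401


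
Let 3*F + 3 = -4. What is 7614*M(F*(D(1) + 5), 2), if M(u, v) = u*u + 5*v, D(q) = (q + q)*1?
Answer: 2107386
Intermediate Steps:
F = -7/3 (F = -1 + (⅓)*(-4) = -1 - 4/3 = -7/3 ≈ -2.3333)
D(q) = 2*q (D(q) = (2*q)*1 = 2*q)
M(u, v) = u² + 5*v
7614*M(F*(D(1) + 5), 2) = 7614*((-7*(2*1 + 5)/3)² + 5*2) = 7614*((-7*(2 + 5)/3)² + 10) = 7614*((-7/3*7)² + 10) = 7614*((-49/3)² + 10) = 7614*(2401/9 + 10) = 7614*(2491/9) = 2107386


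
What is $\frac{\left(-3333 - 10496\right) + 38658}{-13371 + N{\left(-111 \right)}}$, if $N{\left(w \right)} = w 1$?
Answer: $- \frac{3547}{1926} \approx -1.8416$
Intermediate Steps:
$N{\left(w \right)} = w$
$\frac{\left(-3333 - 10496\right) + 38658}{-13371 + N{\left(-111 \right)}} = \frac{\left(-3333 - 10496\right) + 38658}{-13371 - 111} = \frac{-13829 + 38658}{-13482} = 24829 \left(- \frac{1}{13482}\right) = - \frac{3547}{1926}$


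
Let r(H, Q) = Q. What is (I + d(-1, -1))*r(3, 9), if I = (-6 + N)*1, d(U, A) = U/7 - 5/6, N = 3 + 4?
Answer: 3/14 ≈ 0.21429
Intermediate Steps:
N = 7
d(U, A) = -5/6 + U/7 (d(U, A) = U*(1/7) - 5*1/6 = U/7 - 5/6 = -5/6 + U/7)
I = 1 (I = (-6 + 7)*1 = 1*1 = 1)
(I + d(-1, -1))*r(3, 9) = (1 + (-5/6 + (1/7)*(-1)))*9 = (1 + (-5/6 - 1/7))*9 = (1 - 41/42)*9 = (1/42)*9 = 3/14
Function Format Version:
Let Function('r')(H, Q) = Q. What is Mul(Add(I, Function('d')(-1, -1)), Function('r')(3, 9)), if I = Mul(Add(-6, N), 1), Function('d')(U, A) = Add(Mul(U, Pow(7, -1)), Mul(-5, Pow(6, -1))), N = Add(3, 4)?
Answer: Rational(3, 14) ≈ 0.21429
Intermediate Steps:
N = 7
Function('d')(U, A) = Add(Rational(-5, 6), Mul(Rational(1, 7), U)) (Function('d')(U, A) = Add(Mul(U, Rational(1, 7)), Mul(-5, Rational(1, 6))) = Add(Mul(Rational(1, 7), U), Rational(-5, 6)) = Add(Rational(-5, 6), Mul(Rational(1, 7), U)))
I = 1 (I = Mul(Add(-6, 7), 1) = Mul(1, 1) = 1)
Mul(Add(I, Function('d')(-1, -1)), Function('r')(3, 9)) = Mul(Add(1, Add(Rational(-5, 6), Mul(Rational(1, 7), -1))), 9) = Mul(Add(1, Add(Rational(-5, 6), Rational(-1, 7))), 9) = Mul(Add(1, Rational(-41, 42)), 9) = Mul(Rational(1, 42), 9) = Rational(3, 14)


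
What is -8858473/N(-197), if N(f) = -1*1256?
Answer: 8858473/1256 ≈ 7052.9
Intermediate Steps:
N(f) = -1256
-8858473/N(-197) = -8858473/(-1256) = -8858473*(-1/1256) = 8858473/1256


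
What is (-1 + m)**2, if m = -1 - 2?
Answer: 16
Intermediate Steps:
m = -3
(-1 + m)**2 = (-1 - 3)**2 = (-4)**2 = 16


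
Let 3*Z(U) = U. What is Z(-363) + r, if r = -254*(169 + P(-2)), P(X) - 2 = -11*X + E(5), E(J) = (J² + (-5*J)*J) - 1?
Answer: -23489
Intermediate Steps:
E(J) = -1 - 4*J² (E(J) = (J² - 5*J²) - 1 = -4*J² - 1 = -1 - 4*J²)
Z(U) = U/3
P(X) = -99 - 11*X (P(X) = 2 + (-11*X + (-1 - 4*5²)) = 2 + (-11*X + (-1 - 4*25)) = 2 + (-11*X + (-1 - 100)) = 2 + (-11*X - 101) = 2 + (-101 - 11*X) = -99 - 11*X)
r = -23368 (r = -254*(169 + (-99 - 11*(-2))) = -254*(169 + (-99 + 22)) = -254*(169 - 77) = -254*92 = -23368)
Z(-363) + r = (⅓)*(-363) - 23368 = -121 - 23368 = -23489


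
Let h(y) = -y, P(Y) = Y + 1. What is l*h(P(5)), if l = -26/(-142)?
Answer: -78/71 ≈ -1.0986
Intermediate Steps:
P(Y) = 1 + Y
l = 13/71 (l = -26*(-1/142) = 13/71 ≈ 0.18310)
l*h(P(5)) = 13*(-(1 + 5))/71 = 13*(-1*6)/71 = (13/71)*(-6) = -78/71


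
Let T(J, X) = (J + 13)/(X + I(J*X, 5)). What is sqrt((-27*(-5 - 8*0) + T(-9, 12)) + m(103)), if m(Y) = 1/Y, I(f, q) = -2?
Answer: 2*sqrt(8978510)/515 ≈ 11.637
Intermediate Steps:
T(J, X) = (13 + J)/(-2 + X) (T(J, X) = (J + 13)/(X - 2) = (13 + J)/(-2 + X))
sqrt((-27*(-5 - 8*0) + T(-9, 12)) + m(103)) = sqrt((-27*(-5 - 8*0) + (13 - 9)/(-2 + 12)) + 1/103) = sqrt((-27*(-5 + 0) + 4/10) + 1/103) = sqrt((-27*(-5) + (1/10)*4) + 1/103) = sqrt((135 + 2/5) + 1/103) = sqrt(677/5 + 1/103) = sqrt(69736/515) = 2*sqrt(8978510)/515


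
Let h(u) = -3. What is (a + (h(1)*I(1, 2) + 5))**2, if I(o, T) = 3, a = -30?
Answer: 1156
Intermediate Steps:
(a + (h(1)*I(1, 2) + 5))**2 = (-30 + (-3*3 + 5))**2 = (-30 + (-9 + 5))**2 = (-30 - 4)**2 = (-34)**2 = 1156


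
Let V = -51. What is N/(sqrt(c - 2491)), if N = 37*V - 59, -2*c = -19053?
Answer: -1946*sqrt(28142)/14071 ≈ -23.200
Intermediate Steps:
c = 19053/2 (c = -1/2*(-19053) = 19053/2 ≈ 9526.5)
N = -1946 (N = 37*(-51) - 59 = -1887 - 59 = -1946)
N/(sqrt(c - 2491)) = -1946/sqrt(19053/2 - 2491) = -1946*sqrt(28142)/14071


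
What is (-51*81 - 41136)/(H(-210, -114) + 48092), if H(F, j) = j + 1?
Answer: -15089/15993 ≈ -0.94348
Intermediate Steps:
H(F, j) = 1 + j
(-51*81 - 41136)/(H(-210, -114) + 48092) = (-51*81 - 41136)/((1 - 114) + 48092) = (-4131 - 41136)/(-113 + 48092) = -45267/47979 = -45267*1/47979 = -15089/15993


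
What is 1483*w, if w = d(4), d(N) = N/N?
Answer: 1483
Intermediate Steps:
d(N) = 1
w = 1
1483*w = 1483*1 = 1483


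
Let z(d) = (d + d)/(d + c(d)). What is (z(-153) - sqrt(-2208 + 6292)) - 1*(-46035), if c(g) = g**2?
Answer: 3498659/76 - 2*sqrt(1021) ≈ 45971.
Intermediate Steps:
z(d) = 2*d/(d + d**2) (z(d) = (d + d)/(d + d**2) = (2*d)/(d + d**2) = 2*d/(d + d**2))
(z(-153) - sqrt(-2208 + 6292)) - 1*(-46035) = (2/(1 - 153) - sqrt(-2208 + 6292)) - 1*(-46035) = (2/(-152) - sqrt(4084)) + 46035 = (2*(-1/152) - 2*sqrt(1021)) + 46035 = (-1/76 - 2*sqrt(1021)) + 46035 = 3498659/76 - 2*sqrt(1021)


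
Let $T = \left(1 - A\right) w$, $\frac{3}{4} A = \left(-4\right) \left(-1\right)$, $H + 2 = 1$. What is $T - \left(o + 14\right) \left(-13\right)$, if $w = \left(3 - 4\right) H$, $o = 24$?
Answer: $\frac{1469}{3} \approx 489.67$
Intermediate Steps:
$H = -1$ ($H = -2 + 1 = -1$)
$A = \frac{16}{3}$ ($A = \frac{4 \left(\left(-4\right) \left(-1\right)\right)}{3} = \frac{4}{3} \cdot 4 = \frac{16}{3} \approx 5.3333$)
$w = 1$ ($w = \left(3 - 4\right) \left(-1\right) = \left(-1\right) \left(-1\right) = 1$)
$T = - \frac{13}{3}$ ($T = \left(1 - \frac{16}{3}\right) 1 = \left(- \frac{13}{3}\right) 1 = - \frac{13}{3} \approx -4.3333$)
$T - \left(o + 14\right) \left(-13\right) = - \frac{13}{3} - \left(24 + 14\right) \left(-13\right) = - \frac{13}{3} - 38 \left(-13\right) = - \frac{13}{3} - -494 = - \frac{13}{3} + 494 = \frac{1469}{3}$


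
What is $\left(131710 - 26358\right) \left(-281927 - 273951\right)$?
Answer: $-58562859056$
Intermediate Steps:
$\left(131710 - 26358\right) \left(-281927 - 273951\right) = 105352 \left(-555878\right) = -58562859056$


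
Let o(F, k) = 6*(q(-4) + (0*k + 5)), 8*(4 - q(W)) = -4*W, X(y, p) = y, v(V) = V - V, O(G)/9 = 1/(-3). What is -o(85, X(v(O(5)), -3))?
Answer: -42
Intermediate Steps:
O(G) = -3 (O(G) = 9/(-3) = 9*(-1/3) = -3)
v(V) = 0
q(W) = 4 + W/2 (q(W) = 4 - (-1)*W/2 = 4 + W/2)
o(F, k) = 42 (o(F, k) = 6*((4 + (1/2)*(-4)) + (0*k + 5)) = 6*((4 - 2) + (0 + 5)) = 6*(2 + 5) = 6*7 = 42)
-o(85, X(v(O(5)), -3)) = -1*42 = -42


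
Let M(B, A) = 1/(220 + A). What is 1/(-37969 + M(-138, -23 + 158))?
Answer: -355/13478994 ≈ -2.6337e-5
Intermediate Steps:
1/(-37969 + M(-138, -23 + 158)) = 1/(-37969 + 1/(220 + (-23 + 158))) = 1/(-37969 + 1/(220 + 135)) = 1/(-37969 + 1/355) = 1/(-13478994/355) = -355/13478994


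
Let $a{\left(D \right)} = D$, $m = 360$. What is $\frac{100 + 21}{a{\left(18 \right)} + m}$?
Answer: $\frac{121}{378} \approx 0.32011$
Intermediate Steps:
$\frac{100 + 21}{a{\left(18 \right)} + m} = \frac{100 + 21}{18 + 360} = \frac{121}{378}$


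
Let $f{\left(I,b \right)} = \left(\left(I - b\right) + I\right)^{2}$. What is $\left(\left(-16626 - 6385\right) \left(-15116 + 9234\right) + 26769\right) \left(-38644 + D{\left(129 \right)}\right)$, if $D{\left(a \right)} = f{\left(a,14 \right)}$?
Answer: $2828306124132$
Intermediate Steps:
$f{\left(I,b \right)} = \left(- b + 2 I\right)^{2}$
$D{\left(a \right)} = \left(-14 + 2 a\right)^{2}$ ($D{\left(a \right)} = \left(\left(-1\right) 14 + 2 a\right)^{2} = \left(-14 + 2 a\right)^{2}$)
$\left(\left(-16626 - 6385\right) \left(-15116 + 9234\right) + 26769\right) \left(-38644 + D{\left(129 \right)}\right) = \left(\left(-16626 - 6385\right) \left(-15116 + 9234\right) + 26769\right) \left(-38644 + 4 \left(-7 + 129\right)^{2}\right) = \left(\left(-23011\right) \left(-5882\right) + 26769\right) \left(-38644 + 4 \cdot 122^{2}\right) = \left(135350702 + 26769\right) \left(-38644 + 4 \cdot 14884\right) = 135377471 \left(-38644 + 59536\right) = 135377471 \cdot 20892 = 2828306124132$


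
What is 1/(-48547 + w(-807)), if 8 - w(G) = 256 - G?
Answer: -1/49602 ≈ -2.0160e-5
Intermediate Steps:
w(G) = -248 + G (w(G) = 8 - (256 - G) = 8 + (-256 + G) = -248 + G)
1/(-48547 + w(-807)) = 1/(-48547 + (-248 - 807)) = 1/(-48547 - 1055) = 1/(-49602) = -1/49602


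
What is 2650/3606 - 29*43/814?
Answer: -1169791/1467642 ≈ -0.79705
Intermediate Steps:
2650/3606 - 29*43/814 = 2650*(1/3606) - 1247*1/814 = 1325/1803 - 1247/814 = -1169791/1467642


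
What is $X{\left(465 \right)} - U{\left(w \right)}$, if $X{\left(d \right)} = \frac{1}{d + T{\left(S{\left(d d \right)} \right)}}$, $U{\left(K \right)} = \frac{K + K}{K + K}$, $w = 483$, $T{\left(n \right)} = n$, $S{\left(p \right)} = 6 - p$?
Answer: $- \frac{215755}{215754} \approx -1.0$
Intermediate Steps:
$U{\left(K \right)} = 1$ ($U{\left(K \right)} = \frac{2 K}{2 K} = 2 K \frac{1}{2 K} = 1$)
$X{\left(d \right)} = \frac{1}{6 + d - d^{2}}$ ($X{\left(d \right)} = \frac{1}{d - \left(-6 + d d\right)} = \frac{1}{d - \left(-6 + d^{2}\right)} = \frac{1}{6 + d - d^{2}}$)
$X{\left(465 \right)} - U{\left(w \right)} = \frac{1}{6 + 465 - 465^{2}} - 1 = \frac{1}{6 + 465 - 216225} - 1 = \frac{1}{-215754} - 1 = - \frac{1}{215754} - 1 = - \frac{215755}{215754}$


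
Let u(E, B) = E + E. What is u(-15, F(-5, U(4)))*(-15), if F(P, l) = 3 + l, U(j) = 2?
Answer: 450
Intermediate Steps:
u(E, B) = 2*E
u(-15, F(-5, U(4)))*(-15) = (2*(-15))*(-15) = -30*(-15) = 450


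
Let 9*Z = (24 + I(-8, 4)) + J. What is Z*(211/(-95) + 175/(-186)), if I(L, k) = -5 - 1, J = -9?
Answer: -55871/17670 ≈ -3.1619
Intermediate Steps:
I(L, k) = -6
Z = 1 (Z = ((24 - 6) - 9)/9 = (18 - 9)/9 = (⅑)*9 = 1)
Z*(211/(-95) + 175/(-186)) = 1*(211/(-95) + 175/(-186)) = 1*(211*(-1/95) + 175*(-1/186)) = 1*(-211/95 - 175/186) = 1*(-55871/17670) = -55871/17670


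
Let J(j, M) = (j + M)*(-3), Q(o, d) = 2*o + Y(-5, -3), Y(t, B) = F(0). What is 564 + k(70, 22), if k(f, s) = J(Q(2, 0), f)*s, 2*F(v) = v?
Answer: -4320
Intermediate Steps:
F(v) = v/2
Y(t, B) = 0 (Y(t, B) = (½)*0 = 0)
Q(o, d) = 2*o (Q(o, d) = 2*o + 0 = 2*o)
J(j, M) = -3*M - 3*j (J(j, M) = (M + j)*(-3) = -3*M - 3*j)
k(f, s) = s*(-12 - 3*f) (k(f, s) = (-3*f - 6*2)*s = (-3*f - 3*4)*s = (-3*f - 12)*s = (-12 - 3*f)*s = s*(-12 - 3*f))
564 + k(70, 22) = 564 - 3*22*(4 + 70) = 564 - 3*22*74 = 564 - 4884 = -4320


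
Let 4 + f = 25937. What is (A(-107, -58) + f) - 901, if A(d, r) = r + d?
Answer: 24867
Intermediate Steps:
f = 25933 (f = -4 + 25937 = 25933)
A(d, r) = d + r
(A(-107, -58) + f) - 901 = ((-107 - 58) + 25933) - 901 = (-165 + 25933) - 901 = 25768 - 901 = 24867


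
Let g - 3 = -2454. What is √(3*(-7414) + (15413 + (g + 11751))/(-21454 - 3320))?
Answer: I*√13651663672254/24774 ≈ 149.14*I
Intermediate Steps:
g = -2451 (g = 3 - 2454 = -2451)
√(3*(-7414) + (15413 + (g + 11751))/(-21454 - 3320)) = √(3*(-7414) + (15413 + (-2451 + 11751))/(-21454 - 3320)) = √(-22242 + (15413 + 9300)/(-24774)) = √(-22242 + 24713*(-1/24774)) = √(-22242 - 24713/24774) = √(-551048021/24774) = I*√13651663672254/24774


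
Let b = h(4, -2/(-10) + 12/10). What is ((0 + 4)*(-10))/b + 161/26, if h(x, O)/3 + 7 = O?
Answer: 4681/546 ≈ 8.5733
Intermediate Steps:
h(x, O) = -21 + 3*O
b = -84/5 (b = -21 + 3*(-2/(-10) + 12/10) = -21 + 3*(-2*(-⅒) + 12*(⅒)) = -21 + 3*(⅕ + 6/5) = -21 + 3*(7/5) = -21 + 21/5 = -84/5 ≈ -16.800)
((0 + 4)*(-10))/b + 161/26 = ((0 + 4)*(-10))/(-84/5) + 161/26 = (4*(-10))*(-5/84) + 161*(1/26) = -40*(-5/84) + 161/26 = 50/21 + 161/26 = 4681/546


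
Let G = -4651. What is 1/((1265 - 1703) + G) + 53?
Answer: 269716/5089 ≈ 53.000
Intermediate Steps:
1/((1265 - 1703) + G) + 53 = 1/((1265 - 1703) - 4651) + 53 = 1/(-438 - 4651) + 53 = 1/(-5089) + 53 = -1/5089 + 53 = 269716/5089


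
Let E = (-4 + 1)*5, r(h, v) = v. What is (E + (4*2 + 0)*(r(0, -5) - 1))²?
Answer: 3969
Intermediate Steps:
E = -15 (E = -3*5 = -15)
(E + (4*2 + 0)*(r(0, -5) - 1))² = (-15 + (4*2 + 0)*(-5 - 1))² = (-15 + (8 + 0)*(-6))² = (-15 + 8*(-6))² = (-15 - 48)² = (-63)² = 3969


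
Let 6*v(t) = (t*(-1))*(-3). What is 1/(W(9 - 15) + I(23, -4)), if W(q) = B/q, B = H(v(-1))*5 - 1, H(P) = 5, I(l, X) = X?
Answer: -⅛ ≈ -0.12500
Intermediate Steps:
v(t) = t/2 (v(t) = ((t*(-1))*(-3))/6 = (-t*(-3))/6 = (3*t)/6 = t/2)
B = 24 (B = 5*5 - 1 = 25 - 1 = 24)
W(q) = 24/q
1/(W(9 - 15) + I(23, -4)) = 1/(24/(9 - 15) - 4) = 1/(24/(-6) - 4) = 1/(24*(-⅙) - 4) = 1/(-4 - 4) = 1/(-8) = -⅛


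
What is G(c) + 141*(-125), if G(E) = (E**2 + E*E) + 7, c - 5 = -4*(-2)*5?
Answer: -13568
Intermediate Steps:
c = 45 (c = 5 - 4*(-2)*5 = 5 + 8*5 = 5 + 40 = 45)
G(E) = 7 + 2*E**2 (G(E) = (E**2 + E**2) + 7 = 2*E**2 + 7 = 7 + 2*E**2)
G(c) + 141*(-125) = (7 + 2*45**2) + 141*(-125) = (7 + 2*2025) - 17625 = (7 + 4050) - 17625 = 4057 - 17625 = -13568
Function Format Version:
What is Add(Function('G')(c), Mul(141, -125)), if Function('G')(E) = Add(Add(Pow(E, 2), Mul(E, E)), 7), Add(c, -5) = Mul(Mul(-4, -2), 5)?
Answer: -13568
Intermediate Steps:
c = 45 (c = Add(5, Mul(Mul(-4, -2), 5)) = Add(5, Mul(8, 5)) = Add(5, 40) = 45)
Function('G')(E) = Add(7, Mul(2, Pow(E, 2))) (Function('G')(E) = Add(Add(Pow(E, 2), Pow(E, 2)), 7) = Add(Mul(2, Pow(E, 2)), 7) = Add(7, Mul(2, Pow(E, 2))))
Add(Function('G')(c), Mul(141, -125)) = Add(Add(7, Mul(2, Pow(45, 2))), Mul(141, -125)) = Add(Add(7, Mul(2, 2025)), -17625) = Add(Add(7, 4050), -17625) = Add(4057, -17625) = -13568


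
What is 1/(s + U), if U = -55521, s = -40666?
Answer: -1/96187 ≈ -1.0396e-5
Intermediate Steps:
1/(s + U) = 1/(-40666 - 55521) = 1/(-96187) = -1/96187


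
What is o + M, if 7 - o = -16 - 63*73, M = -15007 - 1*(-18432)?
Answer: 8047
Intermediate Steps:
M = 3425 (M = -15007 + 18432 = 3425)
o = 4622 (o = 7 - (-16 - 63*73) = 7 - (-16 - 4599) = 7 - 1*(-4615) = 7 + 4615 = 4622)
o + M = 4622 + 3425 = 8047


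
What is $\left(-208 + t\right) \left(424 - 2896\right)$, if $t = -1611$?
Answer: $4496568$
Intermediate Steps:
$\left(-208 + t\right) \left(424 - 2896\right) = \left(-208 - 1611\right) \left(424 - 2896\right) = \left(-1819\right) \left(-2472\right) = 4496568$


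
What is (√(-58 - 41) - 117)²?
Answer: 13590 - 702*I*√11 ≈ 13590.0 - 2328.3*I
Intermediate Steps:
(√(-58 - 41) - 117)² = (√(-99) - 117)² = (3*I*√11 - 117)² = (-117 + 3*I*√11)²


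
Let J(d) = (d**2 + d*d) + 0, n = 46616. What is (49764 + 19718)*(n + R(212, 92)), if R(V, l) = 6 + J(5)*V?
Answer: 3975899004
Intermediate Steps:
J(d) = 2*d**2 (J(d) = (d**2 + d**2) + 0 = 2*d**2 + 0 = 2*d**2)
R(V, l) = 6 + 50*V (R(V, l) = 6 + (2*5**2)*V = 6 + (2*25)*V = 6 + 50*V)
(49764 + 19718)*(n + R(212, 92)) = (49764 + 19718)*(46616 + (6 + 50*212)) = 69482*(46616 + (6 + 10600)) = 69482*(46616 + 10606) = 69482*57222 = 3975899004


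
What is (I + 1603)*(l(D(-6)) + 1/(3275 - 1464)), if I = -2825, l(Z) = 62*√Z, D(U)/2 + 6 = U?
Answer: -1222/1811 - 151528*I*√6 ≈ -0.67477 - 3.7117e+5*I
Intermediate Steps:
D(U) = -12 + 2*U
(I + 1603)*(l(D(-6)) + 1/(3275 - 1464)) = (-2825 + 1603)*(62*√(-12 + 2*(-6)) + 1/(3275 - 1464)) = -1222*(62*√(-12 - 12) + 1/1811) = -1222*(62*√(-24) + 1/1811) = -1222*(62*(2*I*√6) + 1/1811) = -1222*(124*I*√6 + 1/1811) = -1222*(1/1811 + 124*I*√6) = -1222/1811 - 151528*I*√6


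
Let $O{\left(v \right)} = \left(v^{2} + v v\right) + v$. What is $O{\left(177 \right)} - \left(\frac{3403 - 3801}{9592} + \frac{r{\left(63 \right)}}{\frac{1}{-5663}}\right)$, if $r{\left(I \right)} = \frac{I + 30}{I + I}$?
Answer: $\frac{964210019}{14388} \approx 67015.0$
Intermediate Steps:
$O{\left(v \right)} = v + 2 v^{2}$ ($O{\left(v \right)} = \left(v^{2} + v^{2}\right) + v = 2 v^{2} + v = v + 2 v^{2}$)
$r{\left(I \right)} = \frac{30 + I}{2 I}$
$O{\left(177 \right)} - \left(\frac{3403 - 3801}{9592} + \frac{r{\left(63 \right)}}{\frac{1}{-5663}}\right) = 177 \left(1 + 2 \cdot 177\right) - \left(\frac{3403 - 3801}{9592} + \frac{\frac{1}{2} \cdot \frac{1}{63} \left(30 + 63\right)}{\frac{1}{-5663}}\right) = 177 \left(1 + 354\right) - \left(\left(-398\right) \frac{1}{9592} + \frac{\frac{1}{2} \cdot \frac{1}{63} \cdot 93}{- \frac{1}{5663}}\right) = 177 \cdot 355 - \left(- \frac{199}{4796} + \frac{31}{42} \left(-5663\right)\right) = 62835 - \left(- \frac{199}{4796} - \frac{25079}{6}\right) = 62835 - - \frac{60140039}{14388} = 62835 + \frac{60140039}{14388} = \frac{964210019}{14388}$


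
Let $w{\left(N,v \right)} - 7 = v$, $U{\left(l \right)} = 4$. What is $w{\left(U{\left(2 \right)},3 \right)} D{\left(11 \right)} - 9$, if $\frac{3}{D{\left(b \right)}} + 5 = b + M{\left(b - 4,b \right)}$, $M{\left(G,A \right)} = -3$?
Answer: $1$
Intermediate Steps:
$w{\left(N,v \right)} = 7 + v$
$D{\left(b \right)} = \frac{3}{-8 + b}$ ($D{\left(b \right)} = \frac{3}{-5 + \left(b - 3\right)} = \frac{3}{-5 + \left(-3 + b\right)} = \frac{3}{-8 + b}$)
$w{\left(U{\left(2 \right)},3 \right)} D{\left(11 \right)} - 9 = \left(7 + 3\right) \frac{3}{-8 + 11} - 9 = 10 \cdot \frac{3}{3} - 9 = 10 \cdot 3 \cdot \frac{1}{3} - 9 = 10 \cdot 1 - 9 = 10 - 9 = 1$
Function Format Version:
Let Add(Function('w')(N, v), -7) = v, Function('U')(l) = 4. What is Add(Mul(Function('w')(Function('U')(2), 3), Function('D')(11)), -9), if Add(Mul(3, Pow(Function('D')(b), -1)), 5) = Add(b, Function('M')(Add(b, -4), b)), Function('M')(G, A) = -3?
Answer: 1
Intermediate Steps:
Function('w')(N, v) = Add(7, v)
Function('D')(b) = Mul(3, Pow(Add(-8, b), -1)) (Function('D')(b) = Mul(3, Pow(Add(-5, Add(b, -3)), -1)) = Mul(3, Pow(Add(-5, Add(-3, b)), -1)) = Mul(3, Pow(Add(-8, b), -1)))
Add(Mul(Function('w')(Function('U')(2), 3), Function('D')(11)), -9) = Add(Mul(Add(7, 3), Mul(3, Pow(Add(-8, 11), -1))), -9) = Add(Mul(10, Mul(3, Pow(3, -1))), -9) = Add(Mul(10, Mul(3, Rational(1, 3))), -9) = Add(Mul(10, 1), -9) = Add(10, -9) = 1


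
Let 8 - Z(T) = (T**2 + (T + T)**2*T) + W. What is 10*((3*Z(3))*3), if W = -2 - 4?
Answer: -9270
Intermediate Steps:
W = -6
Z(T) = 14 - T**2 - 4*T**3 (Z(T) = 8 - ((T**2 + (T + T)**2*T) - 6) = 8 - ((T**2 + (2*T)**2*T) - 6) = 8 - ((T**2 + (4*T**2)*T) - 6) = 8 - ((T**2 + 4*T**3) - 6) = 8 - (-6 + T**2 + 4*T**3) = 8 + (6 - T**2 - 4*T**3) = 14 - T**2 - 4*T**3)
10*((3*Z(3))*3) = 10*((3*(14 - 1*3**2 - 4*3**3))*3) = 10*((3*(14 - 1*9 - 4*27))*3) = 10*((3*(14 - 9 - 108))*3) = 10*((3*(-103))*3) = 10*(-309*3) = 10*(-927) = -9270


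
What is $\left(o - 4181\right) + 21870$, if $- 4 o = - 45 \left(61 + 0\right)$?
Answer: $\frac{73501}{4} \approx 18375.0$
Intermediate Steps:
$o = \frac{2745}{4}$ ($o = - \frac{\left(-45\right) \left(61 + 0\right)}{4} = - \frac{\left(-45\right) 61}{4} = \left(- \frac{1}{4}\right) \left(-2745\right) = \frac{2745}{4} \approx 686.25$)
$\left(o - 4181\right) + 21870 = \left(\frac{2745}{4} - 4181\right) + 21870 = - \frac{13979}{4} + 21870 = \frac{73501}{4}$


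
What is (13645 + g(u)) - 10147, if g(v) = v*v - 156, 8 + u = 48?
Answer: 4942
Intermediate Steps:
u = 40 (u = -8 + 48 = 40)
g(v) = -156 + v² (g(v) = v² - 156 = -156 + v²)
(13645 + g(u)) - 10147 = (13645 + (-156 + 40²)) - 10147 = (13645 + (-156 + 1600)) - 10147 = (13645 + 1444) - 10147 = 15089 - 10147 = 4942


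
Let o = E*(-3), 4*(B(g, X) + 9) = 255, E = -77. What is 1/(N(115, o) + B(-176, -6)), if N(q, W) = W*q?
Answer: 4/106479 ≈ 3.7566e-5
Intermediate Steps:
B(g, X) = 219/4 (B(g, X) = -9 + (¼)*255 = -9 + 255/4 = 219/4)
o = 231 (o = -77*(-3) = 231)
1/(N(115, o) + B(-176, -6)) = 1/(231*115 + 219/4) = 1/(26565 + 219/4) = 1/(106479/4) = 4/106479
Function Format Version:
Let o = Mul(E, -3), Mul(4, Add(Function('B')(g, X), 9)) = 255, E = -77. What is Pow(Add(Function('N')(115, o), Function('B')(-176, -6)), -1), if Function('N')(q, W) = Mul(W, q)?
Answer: Rational(4, 106479) ≈ 3.7566e-5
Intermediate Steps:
Function('B')(g, X) = Rational(219, 4) (Function('B')(g, X) = Add(-9, Mul(Rational(1, 4), 255)) = Add(-9, Rational(255, 4)) = Rational(219, 4))
o = 231 (o = Mul(-77, -3) = 231)
Pow(Add(Function('N')(115, o), Function('B')(-176, -6)), -1) = Pow(Add(Mul(231, 115), Rational(219, 4)), -1) = Pow(Add(26565, Rational(219, 4)), -1) = Pow(Rational(106479, 4), -1) = Rational(4, 106479)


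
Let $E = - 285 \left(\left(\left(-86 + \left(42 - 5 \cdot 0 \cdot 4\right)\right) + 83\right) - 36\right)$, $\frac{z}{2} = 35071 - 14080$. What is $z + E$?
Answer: $41127$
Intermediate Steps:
$z = 41982$ ($z = 2 \left(35071 - 14080\right) = 2 \cdot 20991 = 41982$)
$E = -855$ ($E = - 285 \left(\left(\left(-86 + \left(42 - 0 \cdot 4\right)\right) + 83\right) - 36\right) = - 285 \left(\left(\left(-86 + \left(42 - 0\right)\right) + 83\right) - 36\right) = - 285 \left(\left(\left(-86 + \left(42 + 0\right)\right) + 83\right) - 36\right) = - 285 \left(\left(\left(-86 + 42\right) + 83\right) - 36\right) = - 285 \left(\left(-44 + 83\right) - 36\right) = - 285 \left(39 - 36\right) = \left(-285\right) 3 = -855$)
$z + E = 41982 - 855 = 41127$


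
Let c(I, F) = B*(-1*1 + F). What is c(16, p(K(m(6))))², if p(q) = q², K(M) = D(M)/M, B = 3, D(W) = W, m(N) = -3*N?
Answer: 0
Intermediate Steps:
K(M) = 1 (K(M) = M/M = 1)
c(I, F) = -3 + 3*F (c(I, F) = 3*(-1*1 + F) = 3*(-1 + F) = -3 + 3*F)
c(16, p(K(m(6))))² = (-3 + 3*1²)² = (-3 + 3*1)² = (-3 + 3)² = 0² = 0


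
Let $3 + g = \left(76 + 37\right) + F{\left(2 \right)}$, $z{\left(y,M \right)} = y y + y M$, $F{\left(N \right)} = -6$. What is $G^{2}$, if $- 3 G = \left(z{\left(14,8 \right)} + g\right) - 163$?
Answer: $6889$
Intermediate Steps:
$z{\left(y,M \right)} = y^{2} + M y$
$g = 104$ ($g = -3 + \left(\left(76 + 37\right) - 6\right) = -3 + \left(113 - 6\right) = -3 + 107 = 104$)
$G = -83$ ($G = - \frac{\left(14 \left(8 + 14\right) + 104\right) - 163}{3} = - \frac{\left(14 \cdot 22 + 104\right) - 163}{3} = - \frac{\left(308 + 104\right) - 163}{3} = - \frac{412 - 163}{3} = \left(- \frac{1}{3}\right) 249 = -83$)
$G^{2} = \left(-83\right)^{2} = 6889$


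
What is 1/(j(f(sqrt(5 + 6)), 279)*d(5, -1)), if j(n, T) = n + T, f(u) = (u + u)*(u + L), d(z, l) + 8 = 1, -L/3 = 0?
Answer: -1/2107 ≈ -0.00047461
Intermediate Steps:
L = 0 (L = -3*0 = 0)
d(z, l) = -7 (d(z, l) = -8 + 1 = -7)
f(u) = 2*u**2 (f(u) = (u + u)*(u + 0) = (2*u)*u = 2*u**2)
j(n, T) = T + n
1/(j(f(sqrt(5 + 6)), 279)*d(5, -1)) = 1/((279 + 2*(sqrt(5 + 6))**2)*(-7)) = 1/((279 + 2*(sqrt(11))**2)*(-7)) = 1/((279 + 2*11)*(-7)) = 1/((279 + 22)*(-7)) = 1/(301*(-7)) = 1/(-2107) = -1/2107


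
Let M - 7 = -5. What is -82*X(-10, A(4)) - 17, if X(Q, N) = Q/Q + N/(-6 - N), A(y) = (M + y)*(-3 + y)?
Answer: -58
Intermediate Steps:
M = 2 (M = 7 - 5 = 2)
A(y) = (-3 + y)*(2 + y) (A(y) = (2 + y)*(-3 + y) = (-3 + y)*(2 + y))
X(Q, N) = 1 + N/(-6 - N)
-82*X(-10, A(4)) - 17 = -492/(6 + (-6 + 4² - 1*4)) - 17 = -492/(6 + (-6 + 16 - 4)) - 17 = -492/(6 + 6) - 17 = -492/12 - 17 = -82*½ - 17 = -41 - 17 = -58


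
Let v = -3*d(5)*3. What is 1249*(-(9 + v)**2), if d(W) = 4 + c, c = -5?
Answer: -404676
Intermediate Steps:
d(W) = -1 (d(W) = 4 - 5 = -1)
v = 9 (v = -3*(-1)*3 = 3*3 = 9)
1249*(-(9 + v)**2) = 1249*(-(9 + 9)**2) = 1249*(-1*18**2) = 1249*(-1*324) = 1249*(-324) = -404676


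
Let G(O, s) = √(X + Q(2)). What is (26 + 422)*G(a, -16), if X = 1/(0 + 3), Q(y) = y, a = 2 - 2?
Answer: 448*√21/3 ≈ 684.33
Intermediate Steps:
a = 0
X = ⅓ (X = 1/3 = ⅓ ≈ 0.33333)
G(O, s) = √21/3 (G(O, s) = √(⅓ + 2) = √(7/3) = √21/3)
(26 + 422)*G(a, -16) = (26 + 422)*(√21/3) = 448*(√21/3) = 448*√21/3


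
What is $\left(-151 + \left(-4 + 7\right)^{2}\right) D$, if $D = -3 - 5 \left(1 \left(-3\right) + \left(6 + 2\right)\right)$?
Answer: $3976$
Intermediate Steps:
$D = -28$ ($D = -3 - 5 \left(-3 + 8\right) = -3 - 25 = -28$)
$\left(-151 + \left(-4 + 7\right)^{2}\right) D = \left(-151 + \left(-4 + 7\right)^{2}\right) \left(-28\right) = \left(-151 + 3^{2}\right) \left(-28\right) = \left(-151 + 9\right) \left(-28\right) = \left(-142\right) \left(-28\right) = 3976$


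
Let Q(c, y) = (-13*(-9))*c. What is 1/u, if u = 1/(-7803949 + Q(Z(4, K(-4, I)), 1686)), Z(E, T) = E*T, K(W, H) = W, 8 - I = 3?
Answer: -7805821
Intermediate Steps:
I = 5 (I = 8 - 1*3 = 8 - 3 = 5)
Q(c, y) = 117*c
u = -1/7805821 (u = 1/(-7803949 + 117*(4*(-4))) = 1/(-7803949 + 117*(-16)) = 1/(-7803949 - 1872) = 1/(-7805821) = -1/7805821 ≈ -1.2811e-7)
1/u = 1/(-1/7805821) = -7805821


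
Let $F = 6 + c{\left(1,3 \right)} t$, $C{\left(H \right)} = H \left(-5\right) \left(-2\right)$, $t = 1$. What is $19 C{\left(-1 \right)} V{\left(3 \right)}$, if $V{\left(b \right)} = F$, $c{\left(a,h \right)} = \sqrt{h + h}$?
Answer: $-1140 - 190 \sqrt{6} \approx -1605.4$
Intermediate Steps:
$C{\left(H \right)} = 10 H$ ($C{\left(H \right)} = - 5 H \left(-2\right) = 10 H$)
$c{\left(a,h \right)} = \sqrt{2} \sqrt{h}$ ($c{\left(a,h \right)} = \sqrt{2 h} = \sqrt{2} \sqrt{h}$)
$F = 6 + \sqrt{6}$ ($F = 6 + \sqrt{2} \sqrt{3} \cdot 1 = 6 + \sqrt{6} \cdot 1 = 6 + \sqrt{6} \approx 8.4495$)
$V{\left(b \right)} = 6 + \sqrt{6}$
$19 C{\left(-1 \right)} V{\left(3 \right)} = 19 \cdot 10 \left(-1\right) \left(6 + \sqrt{6}\right) = 19 \left(-10\right) \left(6 + \sqrt{6}\right) = - 190 \left(6 + \sqrt{6}\right) = -1140 - 190 \sqrt{6}$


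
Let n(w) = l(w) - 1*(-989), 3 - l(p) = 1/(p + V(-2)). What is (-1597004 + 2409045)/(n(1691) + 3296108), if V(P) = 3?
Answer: 1375597454/5585287399 ≈ 0.24629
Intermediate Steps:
l(p) = 3 - 1/(3 + p) (l(p) = 3 - 1/(p + 3) = 3 - 1/(3 + p))
n(w) = 989 + (8 + 3*w)/(3 + w) (n(w) = (8 + 3*w)/(3 + w) - 1*(-989) = (8 + 3*w)/(3 + w) + 989 = 989 + (8 + 3*w)/(3 + w))
(-1597004 + 2409045)/(n(1691) + 3296108) = (-1597004 + 2409045)/((2975 + 992*1691)/(3 + 1691) + 3296108) = 812041/((2975 + 1677472)/1694 + 3296108) = 812041/((1/1694)*1680447 + 3296108) = 812041/(1680447/1694 + 3296108) = 812041/(5585287399/1694) = 812041*(1694/5585287399) = 1375597454/5585287399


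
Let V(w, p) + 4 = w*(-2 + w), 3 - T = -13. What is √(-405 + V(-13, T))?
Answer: I*√214 ≈ 14.629*I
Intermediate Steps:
T = 16 (T = 3 - 1*(-13) = 3 + 13 = 16)
V(w, p) = -4 + w*(-2 + w)
√(-405 + V(-13, T)) = √(-405 + (-4 + (-13)² - 2*(-13))) = √(-405 + (-4 + 169 + 26)) = √(-405 + 191) = √(-214) = I*√214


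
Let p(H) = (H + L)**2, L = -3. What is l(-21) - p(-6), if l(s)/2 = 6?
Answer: -69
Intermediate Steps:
l(s) = 12 (l(s) = 2*6 = 12)
p(H) = (-3 + H)**2 (p(H) = (H - 3)**2 = (-3 + H)**2)
l(-21) - p(-6) = 12 - (-3 - 6)**2 = 12 - 1*(-9)**2 = 12 - 1*81 = 12 - 81 = -69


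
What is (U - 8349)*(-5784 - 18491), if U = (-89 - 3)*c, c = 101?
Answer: 428235275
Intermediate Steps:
U = -9292 (U = (-89 - 3)*101 = -92*101 = -9292)
(U - 8349)*(-5784 - 18491) = (-9292 - 8349)*(-5784 - 18491) = -17641*(-24275) = 428235275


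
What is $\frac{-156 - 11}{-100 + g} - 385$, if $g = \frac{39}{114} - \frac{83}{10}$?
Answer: $- \frac{3932695}{10256} \approx -383.45$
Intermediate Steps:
$g = - \frac{756}{95}$ ($g = 39 \cdot \frac{1}{114} - \frac{83}{10} = \frac{13}{38} - \frac{83}{10} = - \frac{756}{95} \approx -7.9579$)
$\frac{-156 - 11}{-100 + g} - 385 = \frac{-156 - 11}{-100 - \frac{756}{95}} - 385 = - \frac{167}{- \frac{10256}{95}} - 385 = \left(-167\right) \left(- \frac{95}{10256}\right) - 385 = \frac{15865}{10256} - 385 = - \frac{3932695}{10256}$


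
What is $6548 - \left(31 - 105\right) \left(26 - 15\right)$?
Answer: $7362$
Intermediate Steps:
$6548 - \left(31 - 105\right) \left(26 - 15\right) = 6548 - \left(31 - 105\right) 11 = 6548 - \left(-74\right) 11 = 6548 - -814 = 6548 + 814 = 7362$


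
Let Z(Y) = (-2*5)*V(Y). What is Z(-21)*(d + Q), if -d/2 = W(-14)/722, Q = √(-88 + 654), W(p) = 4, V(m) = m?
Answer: -840/361 + 210*√566 ≈ 4993.7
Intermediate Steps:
Q = √566 ≈ 23.791
Z(Y) = -10*Y (Z(Y) = (-2*5)*Y = -10*Y)
d = -4/361 (d = -8/722 = -2*2/361 = -4/361 ≈ -0.011080)
Z(-21)*(d + Q) = (-10*(-21))*(-4/361 + √566) = 210*(-4/361 + √566) = -840/361 + 210*√566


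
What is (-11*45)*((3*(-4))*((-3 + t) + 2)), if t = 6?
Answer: 29700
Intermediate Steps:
(-11*45)*((3*(-4))*((-3 + t) + 2)) = (-11*45)*((3*(-4))*((-3 + 6) + 2)) = -(-5940)*(3 + 2) = -(-5940)*5 = -495*(-60) = 29700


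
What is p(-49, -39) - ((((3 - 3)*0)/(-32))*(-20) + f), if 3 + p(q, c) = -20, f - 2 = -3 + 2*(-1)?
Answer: -20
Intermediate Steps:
f = -3 (f = 2 + (-3 + 2*(-1)) = 2 + (-3 - 2) = 2 - 5 = -3)
p(q, c) = -23 (p(q, c) = -3 - 20 = -23)
p(-49, -39) - ((((3 - 3)*0)/(-32))*(-20) + f) = -23 - ((((3 - 3)*0)/(-32))*(-20) - 3) = -23 - (((0*0)*(-1/32))*(-20) - 3) = -23 - ((0*(-1/32))*(-20) - 3) = -23 - (0*(-20) - 3) = -23 - (0 - 3) = -23 - 1*(-3) = -23 + 3 = -20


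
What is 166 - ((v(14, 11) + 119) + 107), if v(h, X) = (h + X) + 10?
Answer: -95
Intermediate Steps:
v(h, X) = 10 + X + h (v(h, X) = (X + h) + 10 = 10 + X + h)
166 - ((v(14, 11) + 119) + 107) = 166 - (((10 + 11 + 14) + 119) + 107) = 166 - ((35 + 119) + 107) = 166 - (154 + 107) = 166 - 1*261 = 166 - 261 = -95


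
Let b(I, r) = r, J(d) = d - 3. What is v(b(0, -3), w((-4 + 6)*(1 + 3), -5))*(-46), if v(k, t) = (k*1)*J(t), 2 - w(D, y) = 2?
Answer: -414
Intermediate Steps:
w(D, y) = 0 (w(D, y) = 2 - 1*2 = 2 - 2 = 0)
J(d) = -3 + d
v(k, t) = k*(-3 + t) (v(k, t) = (k*1)*(-3 + t) = k*(-3 + t))
v(b(0, -3), w((-4 + 6)*(1 + 3), -5))*(-46) = -3*(-3 + 0)*(-46) = -3*(-3)*(-46) = 9*(-46) = -414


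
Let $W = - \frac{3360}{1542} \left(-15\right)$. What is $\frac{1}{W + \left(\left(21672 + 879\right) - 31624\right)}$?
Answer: $- \frac{257}{2323361} \approx -0.00011062$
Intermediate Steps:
$W = \frac{8400}{257}$ ($W = \left(-3360\right) \frac{1}{1542} \left(-15\right) = \left(- \frac{560}{257}\right) \left(-15\right) = \frac{8400}{257} \approx 32.685$)
$\frac{1}{W + \left(\left(21672 + 879\right) - 31624\right)} = \frac{1}{\frac{8400}{257} + \left(\left(21672 + 879\right) - 31624\right)} = \frac{1}{\frac{8400}{257} + \left(22551 - 31624\right)} = \frac{1}{\frac{8400}{257} - 9073} = \frac{1}{- \frac{2323361}{257}} = - \frac{257}{2323361}$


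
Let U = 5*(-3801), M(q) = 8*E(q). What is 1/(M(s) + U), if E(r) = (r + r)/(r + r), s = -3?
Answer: -1/18997 ≈ -5.2640e-5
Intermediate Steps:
E(r) = 1 (E(r) = (2*r)/((2*r)) = (2*r)*(1/(2*r)) = 1)
M(q) = 8 (M(q) = 8*1 = 8)
U = -19005
1/(M(s) + U) = 1/(8 - 19005) = 1/(-18997) = -1/18997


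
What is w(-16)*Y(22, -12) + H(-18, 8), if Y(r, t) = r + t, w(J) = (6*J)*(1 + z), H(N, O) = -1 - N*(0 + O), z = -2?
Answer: 1103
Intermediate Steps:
H(N, O) = -1 - N*O
w(J) = -6*J (w(J) = (6*J)*(1 - 2) = (6*J)*(-1) = -6*J)
w(-16)*Y(22, -12) + H(-18, 8) = (-6*(-16))*(22 - 12) + (-1 - 1*(-18)*8) = 96*10 + (-1 + 144) = 960 + 143 = 1103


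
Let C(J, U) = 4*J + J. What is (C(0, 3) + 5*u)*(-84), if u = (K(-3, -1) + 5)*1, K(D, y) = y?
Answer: -1680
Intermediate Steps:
C(J, U) = 5*J
u = 4 (u = (-1 + 5)*1 = 4*1 = 4)
(C(0, 3) + 5*u)*(-84) = (5*0 + 5*4)*(-84) = (0 + 20)*(-84) = 20*(-84) = -1680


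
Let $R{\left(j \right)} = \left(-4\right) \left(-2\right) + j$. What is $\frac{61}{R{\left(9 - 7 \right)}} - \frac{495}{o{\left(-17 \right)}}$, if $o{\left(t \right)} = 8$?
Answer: $- \frac{2231}{40} \approx -55.775$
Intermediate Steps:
$R{\left(j \right)} = 8 + j$
$\frac{61}{R{\left(9 - 7 \right)}} - \frac{495}{o{\left(-17 \right)}} = \frac{61}{8 + \left(9 - 7\right)} - \frac{495}{8} = \frac{61}{8 + 2} - \frac{495}{8} = \frac{61}{10} - \frac{495}{8} = - \frac{2231}{40}$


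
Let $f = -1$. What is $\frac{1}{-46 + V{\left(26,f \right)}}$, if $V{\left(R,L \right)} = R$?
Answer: $- \frac{1}{20} \approx -0.05$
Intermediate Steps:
$\frac{1}{-46 + V{\left(26,f \right)}} = \frac{1}{-46 + 26} = \frac{1}{-20} = - \frac{1}{20}$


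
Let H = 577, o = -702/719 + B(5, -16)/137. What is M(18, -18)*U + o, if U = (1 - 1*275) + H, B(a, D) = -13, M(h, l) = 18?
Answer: 537129841/98503 ≈ 5452.9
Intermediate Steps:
o = -105521/98503 (o = -702/719 - 13/137 = -105521/98503 ≈ -1.0712)
U = 303 (U = (1 - 1*275) + 577 = (1 - 275) + 577 = -274 + 577 = 303)
M(18, -18)*U + o = 18*303 - 105521/98503 = 5454 - 105521/98503 = 537129841/98503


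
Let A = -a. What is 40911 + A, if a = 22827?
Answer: 18084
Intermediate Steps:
A = -22827 (A = -1*22827 = -22827)
40911 + A = 40911 - 22827 = 18084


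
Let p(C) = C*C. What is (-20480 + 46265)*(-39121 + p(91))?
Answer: -795209400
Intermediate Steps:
p(C) = C**2
(-20480 + 46265)*(-39121 + p(91)) = (-20480 + 46265)*(-39121 + 91**2) = 25785*(-39121 + 8281) = 25785*(-30840) = -795209400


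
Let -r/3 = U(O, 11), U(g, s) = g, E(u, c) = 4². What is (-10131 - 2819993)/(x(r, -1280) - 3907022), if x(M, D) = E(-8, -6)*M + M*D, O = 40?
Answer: 1415062/1877671 ≈ 0.75363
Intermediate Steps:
E(u, c) = 16
r = -120 (r = -3*40 = -120)
x(M, D) = 16*M + D*M (x(M, D) = 16*M + M*D = 16*M + D*M)
(-10131 - 2819993)/(x(r, -1280) - 3907022) = (-10131 - 2819993)/(-120*(16 - 1280) - 3907022) = -2830124/(-120*(-1264) - 3907022) = -2830124/(151680 - 3907022) = -2830124/(-3755342) = -2830124*(-1/3755342) = 1415062/1877671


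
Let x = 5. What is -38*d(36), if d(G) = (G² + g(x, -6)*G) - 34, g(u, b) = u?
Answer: -54796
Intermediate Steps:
d(G) = -34 + G² + 5*G (d(G) = (G² + 5*G) - 34 = -34 + G² + 5*G)
-38*d(36) = -38*(-34 + 36² + 5*36) = -38*(-34 + 1296 + 180) = -38*1442 = -54796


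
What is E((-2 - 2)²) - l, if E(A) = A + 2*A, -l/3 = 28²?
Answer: 2400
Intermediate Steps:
l = -2352 (l = -3*28² = -3*784 = -2352)
E(A) = 3*A
E((-2 - 2)²) - l = 3*(-2 - 2)² - 1*(-2352) = 3*(-4)² + 2352 = 3*16 + 2352 = 48 + 2352 = 2400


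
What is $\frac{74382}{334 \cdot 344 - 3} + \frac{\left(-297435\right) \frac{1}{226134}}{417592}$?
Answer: $\frac{2341329401771947}{3616515658513968} \approx 0.6474$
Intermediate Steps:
$\frac{74382}{334 \cdot 344 - 3} + \frac{\left(-297435\right) \frac{1}{226134}}{417592} = \frac{74382}{114896 - 3} + \left(-297435\right) \frac{1}{226134} \cdot \frac{1}{417592} = \frac{74382}{114893} - \frac{99145}{31477249776} = \frac{2341329401771947}{3616515658513968}$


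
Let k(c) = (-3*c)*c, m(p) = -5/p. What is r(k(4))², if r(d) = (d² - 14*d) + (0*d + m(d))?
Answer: 20406979609/2304 ≈ 8.8572e+6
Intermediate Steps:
k(c) = -3*c²
r(d) = d² - 14*d - 5/d (r(d) = (d² - 14*d) + (0*d - 5/d) = (d² - 14*d) + (0 - 5/d) = (d² - 14*d) - 5/d = d² - 14*d - 5/d)
r(k(4))² = ((-5 + (-3*4²)²*(-14 - 3*4²))/((-3*4²)))² = ((-5 + (-3*16)²*(-14 - 3*16))/((-3*16)))² = ((-5 + (-48)²*(-14 - 48))/(-48))² = (-(-5 + 2304*(-62))/48)² = (-(-5 - 142848)/48)² = (-1/48*(-142853))² = (142853/48)² = 20406979609/2304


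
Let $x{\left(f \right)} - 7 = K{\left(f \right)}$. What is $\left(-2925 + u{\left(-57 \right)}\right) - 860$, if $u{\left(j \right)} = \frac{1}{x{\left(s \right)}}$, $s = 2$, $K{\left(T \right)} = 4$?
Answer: $- \frac{41634}{11} \approx -3784.9$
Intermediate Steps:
$x{\left(f \right)} = 11$ ($x{\left(f \right)} = 7 + 4 = 11$)
$u{\left(j \right)} = \frac{1}{11}$
$\left(-2925 + u{\left(-57 \right)}\right) - 860 = \left(-2925 + \frac{1}{11}\right) - 860 = - \frac{32174}{11} - 860 = - \frac{41634}{11}$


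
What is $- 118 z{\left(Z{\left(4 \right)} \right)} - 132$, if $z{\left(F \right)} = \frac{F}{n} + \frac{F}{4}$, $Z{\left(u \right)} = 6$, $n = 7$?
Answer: $- \frac{2871}{7} \approx -410.14$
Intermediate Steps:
$z{\left(F \right)} = \frac{11 F}{28}$ ($z{\left(F \right)} = \frac{F}{7} + \frac{F}{4} = \frac{11 F}{28}$)
$- 118 z{\left(Z{\left(4 \right)} \right)} - 132 = - 118 \cdot \frac{11}{28} \cdot 6 - 132 = \left(-118\right) \frac{33}{14} - 132 = - \frac{1947}{7} - 132 = - \frac{2871}{7}$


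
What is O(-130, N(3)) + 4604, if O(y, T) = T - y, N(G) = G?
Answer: 4737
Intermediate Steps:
O(-130, N(3)) + 4604 = (3 - 1*(-130)) + 4604 = (3 + 130) + 4604 = 133 + 4604 = 4737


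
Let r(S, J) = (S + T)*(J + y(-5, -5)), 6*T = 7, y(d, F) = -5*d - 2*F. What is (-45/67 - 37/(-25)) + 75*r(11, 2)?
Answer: 113107083/3350 ≈ 33763.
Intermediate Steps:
T = 7/6 (T = (⅙)*7 = 7/6 ≈ 1.1667)
r(S, J) = (35 + J)*(7/6 + S) (r(S, J) = (S + 7/6)*(J + (-5*(-5) - 2*(-5))) = (7/6 + S)*(J + (25 + 10)) = (7/6 + S)*(J + 35) = (7/6 + S)*(35 + J) = (35 + J)*(7/6 + S))
(-45/67 - 37/(-25)) + 75*r(11, 2) = (-45/67 - 37/(-25)) + 75*(245/6 + 35*11 + (7/6)*2 + 2*11) = (-45*1/67 - 37*(-1/25)) + 75*(245/6 + 385 + 7/3 + 22) = (-45/67 + 37/25) + 75*(2701/6) = 1354/1675 + 67525/2 = 113107083/3350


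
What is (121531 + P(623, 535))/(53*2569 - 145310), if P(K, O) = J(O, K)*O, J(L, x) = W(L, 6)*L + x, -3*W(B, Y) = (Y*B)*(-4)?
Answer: -1225497836/9153 ≈ -1.3389e+5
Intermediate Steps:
W(B, Y) = 4*B*Y/3 (W(B, Y) = -Y*B*(-4)/3 = -B*Y*(-4)/3 = -(-4)*B*Y/3 = 4*B*Y/3)
J(L, x) = x + 8*L² (J(L, x) = ((4/3)*L*6)*L + x = (8*L)*L + x = 8*L² + x = x + 8*L²)
P(K, O) = O*(K + 8*O²) (P(K, O) = (K + 8*O²)*O = O*(K + 8*O²))
(121531 + P(623, 535))/(53*2569 - 145310) = (121531 + 535*(623 + 8*535²))/(53*2569 - 145310) = (121531 + 535*(623 + 8*286225))/(136157 - 145310) = (121531 + 535*(623 + 2289800))/(-9153) = (121531 + 535*2290423)*(-1/9153) = (121531 + 1225376305)*(-1/9153) = 1225497836*(-1/9153) = -1225497836/9153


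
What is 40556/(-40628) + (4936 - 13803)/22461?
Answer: -317794198/228136377 ≈ -1.3930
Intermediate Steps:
40556/(-40628) + (4936 - 13803)/22461 = 40556*(-1/40628) - 8867*1/22461 = -10139/10157 - 8867/22461 = -317794198/228136377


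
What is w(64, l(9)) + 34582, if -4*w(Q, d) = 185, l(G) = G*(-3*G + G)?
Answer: 138143/4 ≈ 34536.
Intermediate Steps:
l(G) = -2*G² (l(G) = G*(-2*G) = -2*G²)
w(Q, d) = -185/4 (w(Q, d) = -¼*185 = -185/4)
w(64, l(9)) + 34582 = -185/4 + 34582 = 138143/4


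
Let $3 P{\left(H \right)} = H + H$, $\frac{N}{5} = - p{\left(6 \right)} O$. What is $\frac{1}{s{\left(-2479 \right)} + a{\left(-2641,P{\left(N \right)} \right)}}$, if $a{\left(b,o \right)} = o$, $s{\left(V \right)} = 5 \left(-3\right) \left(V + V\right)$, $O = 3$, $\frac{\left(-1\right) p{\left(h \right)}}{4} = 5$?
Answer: $\frac{1}{74570} \approx 1.341 \cdot 10^{-5}$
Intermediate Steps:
$p{\left(h \right)} = -20$ ($p{\left(h \right)} = \left(-4\right) 5 = -20$)
$s{\left(V \right)} = - 30 V$ ($s{\left(V \right)} = - 15 \cdot 2 V = - 30 V$)
$N = 300$ ($N = 5 \left(-1\right) \left(-20\right) 3 = 5 \cdot 20 \cdot 3 = 5 \cdot 60 = 300$)
$P{\left(H \right)} = \frac{2 H}{3}$ ($P{\left(H \right)} = \frac{H + H}{3} = \frac{2 H}{3}$)
$\frac{1}{s{\left(-2479 \right)} + a{\left(-2641,P{\left(N \right)} \right)}} = \frac{1}{\left(-30\right) \left(-2479\right) + \frac{2}{3} \cdot 300} = \frac{1}{74370 + 200} = \frac{1}{74570}$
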